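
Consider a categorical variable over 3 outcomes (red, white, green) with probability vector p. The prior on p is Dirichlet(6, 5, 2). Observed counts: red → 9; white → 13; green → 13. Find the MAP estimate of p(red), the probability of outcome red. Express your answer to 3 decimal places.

MAP estimate of p(red) = 0.311

The posterior is Dirichlet(αᵢ + nᵢ) = Dirichlet(15, 18, 15).
For a Dirichlet(a₁,…,a_K) with all aᵢ > 1, the mode has j-th component (aⱼ − 1)/(Σaᵢ − K).
Here Σaᵢ = 48 and K = 3, so p(red) = (15 − 1)/(48 − 3) = 14/45 ≈ 0.311.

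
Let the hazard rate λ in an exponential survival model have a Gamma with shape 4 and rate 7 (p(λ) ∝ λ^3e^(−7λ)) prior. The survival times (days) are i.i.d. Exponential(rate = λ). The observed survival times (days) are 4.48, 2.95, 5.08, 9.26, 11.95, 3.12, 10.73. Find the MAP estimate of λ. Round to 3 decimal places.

λ̂_MAP = 0.183

The Exponential(rate=λ) likelihood is ∝ λ^n e^(−λΣtᵢ). Here n = 7 and Σtᵢ = 4.48 + 2.95 + 5.08 + 9.26 + 11.95 + 3.12 + 10.73 = 47.57.
Posterior ∝ λ^3e^(−7λ) · λ^7e^(−47.57λ) = λ^10e^(−54.57λ), i.e. Gamma(11, 54.57).
Mode = (a−1)/b = 10/54.57 ≈ 0.183.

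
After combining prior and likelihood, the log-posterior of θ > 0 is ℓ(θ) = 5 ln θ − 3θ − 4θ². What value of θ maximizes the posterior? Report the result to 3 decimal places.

θ̂_MAP = 0.625

ℓ'(θ) = 5/θ − 3 − 8θ. Setting this to zero and multiplying by θ: 8θ² + 3θ − 5 = 0.
θ = (−3 + √(3² + 4·8·5)) / (2·8) = (−3 + √169) / 16 = (−3 + 13)/16 = 5/8.
ℓ''(θ) = −5/θ² − 8 < 0, confirming a maximum.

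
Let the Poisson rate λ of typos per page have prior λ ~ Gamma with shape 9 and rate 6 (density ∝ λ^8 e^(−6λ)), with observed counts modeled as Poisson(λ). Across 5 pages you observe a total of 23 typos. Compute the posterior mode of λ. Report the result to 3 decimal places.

λ̂_MAP = 2.818

Σxᵢ = 23, n = 5.
Posterior ∝ λ^8e^(−6λ) · λ^23e^(−5λ) = λ^31e^(−11λ), i.e. Gamma(shape=32, rate=11).
The mode of a Gamma(a, b) with a ≥ 1 (shape–rate) is (a−1)/b = 31/11 ≈ 2.818.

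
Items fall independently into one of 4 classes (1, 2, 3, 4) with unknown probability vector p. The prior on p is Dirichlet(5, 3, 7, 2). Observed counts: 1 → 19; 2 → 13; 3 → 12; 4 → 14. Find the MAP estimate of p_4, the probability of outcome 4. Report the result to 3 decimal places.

The posterior is Dirichlet(αᵢ + nᵢ) = Dirichlet(24, 16, 19, 16).
For a Dirichlet(a₁,…,a_K) with all aᵢ > 1, the mode has j-th component (aⱼ − 1)/(Σaᵢ − K).
Here Σaᵢ = 75 and K = 4, so p_4 = (16 − 1)/(75 − 4) = 15/71 ≈ 0.211.

MAP estimate: 0.211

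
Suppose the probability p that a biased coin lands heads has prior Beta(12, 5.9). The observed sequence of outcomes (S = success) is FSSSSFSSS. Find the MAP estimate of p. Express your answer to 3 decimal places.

p̂_MAP = 0.723

Prior: Beta(12, 5.9).
Data: 7 successes in 9 trials (from the sequence). The binomial likelihood contributes p^7(1−p)^2, so the posterior is Beta(12+7, 5.9+2) = Beta(19, 7.9).
For Beta(a, b) with a, b > 1 the mode is (a−1)/(a+b−2) = 18/24.9 ≈ 0.723.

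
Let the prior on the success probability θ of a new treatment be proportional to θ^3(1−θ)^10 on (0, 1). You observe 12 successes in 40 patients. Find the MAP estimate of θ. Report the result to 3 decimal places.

θ̂_MAP = 0.283

The prior density ∝ θ^3(1−θ)^10 is the kernel of Beta(4, 11).
Data: 12 successes in 40 trials. The binomial likelihood contributes θ^12(1−θ)^28, so the posterior is Beta(4+12, 11+28) = Beta(16, 39).
For Beta(a, b) with a, b > 1 the mode is (a−1)/(a+b−2) = 15/53 ≈ 0.283.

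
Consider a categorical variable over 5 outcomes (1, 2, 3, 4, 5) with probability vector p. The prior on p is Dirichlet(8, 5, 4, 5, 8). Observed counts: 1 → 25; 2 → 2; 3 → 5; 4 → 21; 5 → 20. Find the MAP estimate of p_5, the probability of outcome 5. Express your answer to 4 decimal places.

The posterior is Dirichlet(αᵢ + nᵢ) = Dirichlet(33, 7, 9, 26, 28).
For a Dirichlet(a₁,…,a_K) with all aᵢ > 1, the mode has j-th component (aⱼ − 1)/(Σaᵢ − K).
Here Σaᵢ = 103 and K = 5, so p_5 = (28 − 1)/(103 − 5) = 27/98 ≈ 0.2755.

MAP estimate: 0.2755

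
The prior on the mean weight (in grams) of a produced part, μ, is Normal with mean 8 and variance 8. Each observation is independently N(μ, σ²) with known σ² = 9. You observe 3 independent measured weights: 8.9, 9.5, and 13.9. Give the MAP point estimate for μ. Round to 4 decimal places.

μ̂_MAP = 10.0121

n = 3; x̄ = (8.9 + 9.5 + 13.9)/3 = 32.3/3 = 323/30 ≈ 10.7667.
For a Normal prior and Normal likelihood with known variance, the posterior is Normal; its mode equals its mean, the precision-weighted average.
Prior precision 1/σ₀² = 1/8 = 0.125; data precision n/σ² = 3/9 = 1/3.
μ̂ = (0.125·8 + (1/3)·(323/30)) / (0.125 + 1/3) = (413/90)/(11/24) = 1652/165 ≈ 10.0121.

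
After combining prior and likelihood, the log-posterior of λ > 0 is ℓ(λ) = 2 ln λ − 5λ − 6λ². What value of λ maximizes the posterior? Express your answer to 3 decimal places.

λ̂_MAP = 0.250

ℓ'(λ) = 2/λ − 5 − 12λ. Setting this to zero and multiplying by λ: 12λ² + 5λ − 2 = 0.
λ = (−5 + √(5² + 4·12·2)) / (2·12) = (−5 + √121) / 24 = (−5 + 11)/24 = 1/4.
ℓ''(λ) = −2/λ² − 12 < 0, confirming a maximum.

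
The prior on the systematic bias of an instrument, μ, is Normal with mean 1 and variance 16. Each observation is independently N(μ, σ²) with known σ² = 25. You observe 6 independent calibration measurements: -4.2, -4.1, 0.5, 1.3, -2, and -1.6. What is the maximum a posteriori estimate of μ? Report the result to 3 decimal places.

μ̂_MAP = -1.129

n = 6; x̄ = ((-4.2) + (-4.1) + 0.5 + 1.3 + (-2) + (-1.6))/6 = -10.1/6 = -101/60 ≈ -1.6833.
For a Normal prior and Normal likelihood with known variance, the posterior is Normal; its mode equals its mean, the precision-weighted average.
Prior precision 1/σ₀² = 1/16 = 0.0625; data precision n/σ² = 6/25 = 0.24.
μ̂ = (0.0625·1 + 0.24·(-101/60)) / (0.0625 + 0.24) = (-0.3415)/0.3025 = -683/605 ≈ -1.129.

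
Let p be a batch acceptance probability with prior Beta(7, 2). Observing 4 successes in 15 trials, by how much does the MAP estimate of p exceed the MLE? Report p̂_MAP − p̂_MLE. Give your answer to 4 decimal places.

Posterior is Beta(11, 13); MAP = (11−1)/(24−2) = 10/22 ≈ 0.45455.
MLE ignores the prior: p̂_MLE = k/n = 4/15 ≈ 0.26667.
Difference = 10/22 − 4/15 = 31/165 ≈ 0.1879.

MAP − MLE = 0.1879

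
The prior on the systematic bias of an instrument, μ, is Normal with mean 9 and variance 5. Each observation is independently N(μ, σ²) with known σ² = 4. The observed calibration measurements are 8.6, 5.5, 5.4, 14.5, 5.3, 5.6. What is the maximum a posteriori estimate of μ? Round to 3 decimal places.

n = 6; x̄ = (8.6 + 5.5 + 5.4 + 14.5 + 5.3 + 5.6)/6 = 44.9/6 = 449/60 ≈ 7.4833.
For a Normal prior and Normal likelihood with known variance, the posterior is Normal; its mode equals its mean, the precision-weighted average.
Prior precision 1/σ₀² = 1/5 = 0.2; data precision n/σ² = 6/4 = 1.5.
μ̂ = (0.2·9 + 1.5·(449/60)) / (0.2 + 1.5) = 13.025/1.7 = 521/68 ≈ 7.662.

μ̂_MAP = 7.662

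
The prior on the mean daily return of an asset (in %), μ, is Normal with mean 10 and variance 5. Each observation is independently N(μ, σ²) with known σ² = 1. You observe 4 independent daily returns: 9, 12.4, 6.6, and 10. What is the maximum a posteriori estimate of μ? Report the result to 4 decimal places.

μ̂_MAP = 9.5238

n = 4; x̄ = (9 + 12.4 + 6.6 + 10)/4 = 38/4 = 9.5.
For a Normal prior and Normal likelihood with known variance, the posterior is Normal; its mode equals its mean, the precision-weighted average.
Prior precision 1/σ₀² = 1/5 = 0.2; data precision n/σ² = 4/1 = 4.
μ̂ = (0.2·10 + 4·9.5) / (0.2 + 4) = 40/4.2 = 200/21 ≈ 9.5238.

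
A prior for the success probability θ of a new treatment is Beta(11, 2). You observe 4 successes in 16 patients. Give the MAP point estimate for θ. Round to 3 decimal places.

θ̂_MAP = 0.519

Prior: Beta(11, 2).
Data: 4 successes in 16 trials. The binomial likelihood contributes θ^4(1−θ)^12, so the posterior is Beta(11+4, 2+12) = Beta(15, 14).
For Beta(a, b) with a, b > 1 the mode is (a−1)/(a+b−2) = 14/27 ≈ 0.519.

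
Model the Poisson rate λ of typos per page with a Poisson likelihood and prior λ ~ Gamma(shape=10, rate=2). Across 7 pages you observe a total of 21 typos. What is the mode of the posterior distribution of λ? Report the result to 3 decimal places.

λ̂_MAP = 3.333

Σxᵢ = 21, n = 7.
Posterior ∝ λ^9e^(−2λ) · λ^21e^(−7λ) = λ^30e^(−9λ), i.e. Gamma(shape=31, rate=9).
The mode of a Gamma(a, b) with a ≥ 1 (shape–rate) is (a−1)/b = 30/9 ≈ 3.333.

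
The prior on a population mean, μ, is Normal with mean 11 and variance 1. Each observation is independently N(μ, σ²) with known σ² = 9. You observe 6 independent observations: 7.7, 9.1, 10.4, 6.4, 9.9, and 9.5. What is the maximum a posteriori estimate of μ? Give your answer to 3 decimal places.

μ̂_MAP = 10.133

n = 6; x̄ = (7.7 + 9.1 + 10.4 + 6.4 + 9.9 + 9.5)/6 = 53/6 = 53/6 ≈ 8.8333.
For a Normal prior and Normal likelihood with known variance, the posterior is Normal; its mode equals its mean, the precision-weighted average.
Prior precision 1/σ₀² = 1/1 = 1; data precision n/σ² = 6/9 = 2/3.
μ̂ = (1·11 + (2/3)·(53/6)) / (1 + 2/3) = (152/9)/(5/3) = 152/15 ≈ 10.133.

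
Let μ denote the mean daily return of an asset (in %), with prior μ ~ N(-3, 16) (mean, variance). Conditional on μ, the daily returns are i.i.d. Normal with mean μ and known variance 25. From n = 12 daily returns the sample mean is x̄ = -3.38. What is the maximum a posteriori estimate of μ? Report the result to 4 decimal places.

n = 12, x̄ = -3.38.
For a Normal prior and Normal likelihood with known variance, the posterior is Normal; its mode equals its mean, the precision-weighted average.
Prior precision 1/σ₀² = 1/16 = 0.0625; data precision n/σ² = 12/25 = 0.48.
μ̂ = (0.0625·(-3) + 0.48·(-3.38)) / (0.0625 + 0.48) = (-1.8099)/0.5425 = -18099/5425 ≈ -3.3362.

μ̂_MAP = -3.3362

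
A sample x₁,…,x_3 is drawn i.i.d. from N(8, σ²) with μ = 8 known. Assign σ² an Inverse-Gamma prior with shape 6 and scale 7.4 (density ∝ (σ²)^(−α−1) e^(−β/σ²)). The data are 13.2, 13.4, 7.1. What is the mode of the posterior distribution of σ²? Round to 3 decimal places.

Sum of squared deviations about the known mean: SS = (13.2−8)² + (13.4−8)² + (7.1−8)² = 57.01.
The Normal likelihood contributes (σ²)^(−n/2) exp(−SS/(2σ²)), so the posterior is Inverse-Gamma(α + n/2, β + SS/2) = Inverse-Gamma(7.5, 35.905).
The mode of Inverse-Gamma(a, b) is b/(a+1) = 35.905/8.5 ≈ 4.224.

σ̂²_MAP = 4.224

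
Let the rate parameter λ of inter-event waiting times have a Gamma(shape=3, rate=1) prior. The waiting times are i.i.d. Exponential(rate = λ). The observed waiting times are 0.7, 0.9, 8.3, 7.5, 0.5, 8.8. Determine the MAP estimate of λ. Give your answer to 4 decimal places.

The Exponential(rate=λ) likelihood is ∝ λ^n e^(−λΣtᵢ). Here n = 6 and Σtᵢ = 0.7 + 0.9 + 8.3 + 7.5 + 0.5 + 8.8 = 26.7.
Posterior ∝ λ^2e^(−1λ) · λ^6e^(−26.7λ) = λ^8e^(−27.7λ), i.e. Gamma(9, 27.7).
Mode = (a−1)/b = 8/27.7 ≈ 0.2888.

λ̂_MAP = 0.2888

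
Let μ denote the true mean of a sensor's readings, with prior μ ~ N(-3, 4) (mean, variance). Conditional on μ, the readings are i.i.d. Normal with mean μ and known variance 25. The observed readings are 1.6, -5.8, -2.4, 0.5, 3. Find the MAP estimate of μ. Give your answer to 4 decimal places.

μ̂_MAP = -1.9422

n = 5; x̄ = (1.6 + (-5.8) + (-2.4) + 0.5 + 3)/5 = -3.1/5 = -0.62.
For a Normal prior and Normal likelihood with known variance, the posterior is Normal; its mode equals its mean, the precision-weighted average.
Prior precision 1/σ₀² = 1/4 = 0.25; data precision n/σ² = 5/25 = 0.2.
μ̂ = (0.25·(-3) + 0.2·(-0.62)) / (0.25 + 0.2) = (-0.874)/0.45 = -437/225 ≈ -1.9422.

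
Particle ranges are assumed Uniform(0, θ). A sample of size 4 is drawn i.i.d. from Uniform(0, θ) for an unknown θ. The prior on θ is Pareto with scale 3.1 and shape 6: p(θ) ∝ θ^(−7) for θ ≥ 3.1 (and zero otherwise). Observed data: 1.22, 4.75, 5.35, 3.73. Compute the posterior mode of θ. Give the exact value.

θ̂_MAP = 5.35

The Uniform(0, θ) likelihood is θ^(−n) for θ ≥ max(xᵢ), zero otherwise. Here max(xᵢ) = 5.35.
Posterior ∝ θ^(−7) · θ^(−4) = θ^(−11) on θ ≥ max(3.1, 5.35) = 5.35.
This density is strictly decreasing in θ, so the posterior mode lies at the lower boundary of the support.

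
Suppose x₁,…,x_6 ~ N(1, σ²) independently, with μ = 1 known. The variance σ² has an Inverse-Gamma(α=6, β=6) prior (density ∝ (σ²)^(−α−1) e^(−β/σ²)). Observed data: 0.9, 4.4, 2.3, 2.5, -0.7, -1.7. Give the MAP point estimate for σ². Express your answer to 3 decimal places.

Sum of squared deviations about the known mean: SS = (0.9−1)² + (4.4−1)² + (2.3−1)² + (2.5−1)² + (-0.7−1)² + (-1.7−1)² = 25.69.
The Normal likelihood contributes (σ²)^(−n/2) exp(−SS/(2σ²)), so the posterior is Inverse-Gamma(α + n/2, β + SS/2) = Inverse-Gamma(9, 18.845).
The mode of Inverse-Gamma(a, b) is b/(a+1) = 18.845/10 ≈ 1.885.

σ̂²_MAP = 1.885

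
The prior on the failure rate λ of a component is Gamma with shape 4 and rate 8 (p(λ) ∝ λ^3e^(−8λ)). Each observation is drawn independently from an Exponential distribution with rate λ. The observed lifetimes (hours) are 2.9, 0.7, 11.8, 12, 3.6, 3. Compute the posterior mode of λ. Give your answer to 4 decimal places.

λ̂_MAP = 0.2143

The Exponential(rate=λ) likelihood is ∝ λ^n e^(−λΣtᵢ). Here n = 6 and Σtᵢ = 2.9 + 0.7 + 11.8 + 12 + 3.6 + 3 = 34.
Posterior ∝ λ^3e^(−8λ) · λ^6e^(−34λ) = λ^9e^(−42λ), i.e. Gamma(10, 42).
Mode = (a−1)/b = 9/42 ≈ 0.2143.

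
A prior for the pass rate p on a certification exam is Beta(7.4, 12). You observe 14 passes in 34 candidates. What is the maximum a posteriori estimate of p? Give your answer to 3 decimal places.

p̂_MAP = 0.397

Prior: Beta(7.4, 12).
Data: 14 successes in 34 trials. The binomial likelihood contributes p^14(1−p)^20, so the posterior is Beta(7.4+14, 12+20) = Beta(21.4, 32).
For Beta(a, b) with a, b > 1 the mode is (a−1)/(a+b−2) = 20.4/51.4 ≈ 0.397.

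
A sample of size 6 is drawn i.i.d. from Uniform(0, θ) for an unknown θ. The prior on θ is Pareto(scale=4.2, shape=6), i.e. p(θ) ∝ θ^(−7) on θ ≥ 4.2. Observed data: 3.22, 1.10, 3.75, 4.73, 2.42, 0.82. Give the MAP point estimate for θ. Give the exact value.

The Uniform(0, θ) likelihood is θ^(−n) for θ ≥ max(xᵢ), zero otherwise. Here max(xᵢ) = 4.73.
Posterior ∝ θ^(−7) · θ^(−6) = θ^(−13) on θ ≥ max(4.2, 4.73) = 4.73.
This density is strictly decreasing in θ, so the posterior mode lies at the lower boundary of the support.

θ̂_MAP = 4.73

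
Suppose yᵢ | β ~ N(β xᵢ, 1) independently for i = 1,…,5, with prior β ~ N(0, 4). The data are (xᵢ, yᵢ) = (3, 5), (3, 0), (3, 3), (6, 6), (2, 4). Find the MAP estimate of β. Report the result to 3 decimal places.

β̂_MAP = 1.011

log p(β | y) = −Σ(yᵢ − βxᵢ)²/(2·1) − β²/(2·4) + const.
Setting the derivative to zero: Σxᵢ(yᵢ − βxᵢ)/1 − β/4 = 0, so β = Σxᵢyᵢ / (Σxᵢ² + σ²/τ²).
Σxᵢyᵢ = 3·5 + 3·0 + 3·3 + 6·6 + 2·4 = 68; Σxᵢ² = 67; σ²/τ² = 0.25.
β̂_MAP = 68 / (67 + 0.25) = 68/67.25 ≈ 1.011.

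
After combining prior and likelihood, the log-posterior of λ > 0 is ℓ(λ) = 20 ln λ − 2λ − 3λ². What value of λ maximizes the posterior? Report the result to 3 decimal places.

ℓ'(λ) = 20/λ − 2 − 6λ. Setting this to zero and multiplying by λ: 6λ² + 2λ − 20 = 0.
λ = (−2 + √(2² + 4·6·20)) / (2·6) = (−2 + √484) / 12 = (−2 + 22)/12 = 5/3.
ℓ''(λ) = −20/λ² − 6 < 0, confirming a maximum.

λ̂_MAP = 1.667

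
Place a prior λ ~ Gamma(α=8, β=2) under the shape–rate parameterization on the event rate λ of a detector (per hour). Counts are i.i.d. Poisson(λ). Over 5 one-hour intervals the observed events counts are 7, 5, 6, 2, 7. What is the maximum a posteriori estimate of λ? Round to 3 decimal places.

λ̂_MAP = 4.857

Σxᵢ = 7+5+6+2+7 = 27, with n = 5.
Posterior ∝ λ^7e^(−2λ) · λ^27e^(−5λ) = λ^34e^(−7λ), i.e. Gamma(shape=35, rate=7).
The mode of a Gamma(a, b) with a ≥ 1 (shape–rate) is (a−1)/b = 34/7 ≈ 4.857.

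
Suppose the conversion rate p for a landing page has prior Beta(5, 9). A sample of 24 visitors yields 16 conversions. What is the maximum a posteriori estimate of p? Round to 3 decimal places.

p̂_MAP = 0.556

Prior: Beta(5, 9).
Data: 16 successes in 24 trials. The binomial likelihood contributes p^16(1−p)^8, so the posterior is Beta(5+16, 9+8) = Beta(21, 17).
For Beta(a, b) with a, b > 1 the mode is (a−1)/(a+b−2) = 20/36 ≈ 0.556.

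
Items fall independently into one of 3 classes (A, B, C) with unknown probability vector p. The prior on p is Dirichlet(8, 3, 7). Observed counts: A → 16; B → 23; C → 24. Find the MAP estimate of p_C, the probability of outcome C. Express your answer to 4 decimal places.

MAP estimate of p_C = 0.3846

The posterior is Dirichlet(αᵢ + nᵢ) = Dirichlet(24, 26, 31).
For a Dirichlet(a₁,…,a_K) with all aᵢ > 1, the mode has j-th component (aⱼ − 1)/(Σaᵢ − K).
Here Σaᵢ = 81 and K = 3, so p_C = (31 − 1)/(81 − 3) = 30/78 ≈ 0.3846.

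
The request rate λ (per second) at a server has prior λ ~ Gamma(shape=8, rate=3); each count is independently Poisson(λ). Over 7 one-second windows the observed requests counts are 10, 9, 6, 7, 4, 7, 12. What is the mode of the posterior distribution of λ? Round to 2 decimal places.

λ̂_MAP = 6.20

Σxᵢ = 10+9+6+7+4+7+12 = 55, with n = 7.
Posterior ∝ λ^7e^(−3λ) · λ^55e^(−7λ) = λ^62e^(−10λ), i.e. Gamma(shape=63, rate=10).
The mode of a Gamma(a, b) with a ≥ 1 (shape–rate) is (a−1)/b = 62/10 ≈ 6.20.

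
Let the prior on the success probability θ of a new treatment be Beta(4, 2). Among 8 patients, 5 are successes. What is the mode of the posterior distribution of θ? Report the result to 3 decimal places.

θ̂_MAP = 0.667

Prior: Beta(4, 2).
Data: 5 successes in 8 trials. The binomial likelihood contributes θ^5(1−θ)^3, so the posterior is Beta(4+5, 2+3) = Beta(9, 5).
For Beta(a, b) with a, b > 1 the mode is (a−1)/(a+b−2) = 8/12 ≈ 0.667.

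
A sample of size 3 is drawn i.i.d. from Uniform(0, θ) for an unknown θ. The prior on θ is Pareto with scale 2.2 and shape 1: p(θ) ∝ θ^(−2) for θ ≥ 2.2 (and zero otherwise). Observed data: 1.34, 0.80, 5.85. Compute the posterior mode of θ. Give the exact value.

θ̂_MAP = 5.85

The Uniform(0, θ) likelihood is θ^(−n) for θ ≥ max(xᵢ), zero otherwise. Here max(xᵢ) = 5.85.
Posterior ∝ θ^(−2) · θ^(−3) = θ^(−5) on θ ≥ max(2.2, 5.85) = 5.85.
This density is strictly decreasing in θ, so the posterior mode lies at the lower boundary of the support.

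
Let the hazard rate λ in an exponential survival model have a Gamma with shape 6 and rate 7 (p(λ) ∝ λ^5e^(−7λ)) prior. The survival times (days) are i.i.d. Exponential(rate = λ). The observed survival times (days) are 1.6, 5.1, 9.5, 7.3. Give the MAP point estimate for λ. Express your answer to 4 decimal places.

The Exponential(rate=λ) likelihood is ∝ λ^n e^(−λΣtᵢ). Here n = 4 and Σtᵢ = 1.6 + 5.1 + 9.5 + 7.3 = 23.5.
Posterior ∝ λ^5e^(−7λ) · λ^4e^(−23.5λ) = λ^9e^(−30.5λ), i.e. Gamma(10, 30.5).
Mode = (a−1)/b = 9/30.5 ≈ 0.2951.

λ̂_MAP = 0.2951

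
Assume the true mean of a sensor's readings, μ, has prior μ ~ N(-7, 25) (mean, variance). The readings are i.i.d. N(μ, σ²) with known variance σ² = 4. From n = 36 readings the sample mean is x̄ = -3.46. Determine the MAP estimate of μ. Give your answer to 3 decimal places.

μ̂_MAP = -3.476

n = 36, x̄ = -3.46.
For a Normal prior and Normal likelihood with known variance, the posterior is Normal; its mode equals its mean, the precision-weighted average.
Prior precision 1/σ₀² = 1/25 = 0.04; data precision n/σ² = 36/4 = 9.
μ̂ = (0.04·(-7) + 9·(-3.46)) / (0.04 + 9) = (-31.42)/9.04 = -1571/452 ≈ -3.476.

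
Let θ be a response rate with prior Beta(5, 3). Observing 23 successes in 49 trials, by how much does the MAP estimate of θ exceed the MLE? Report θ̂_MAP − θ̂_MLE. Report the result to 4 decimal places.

MAP − MLE = 0.0215

Posterior is Beta(28, 29); MAP = (28−1)/(57−2) = 27/55 ≈ 0.49091.
MLE ignores the prior: θ̂_MLE = k/n = 23/49 ≈ 0.46939.
Difference = 27/55 − 23/49 = 58/2695 ≈ 0.0215.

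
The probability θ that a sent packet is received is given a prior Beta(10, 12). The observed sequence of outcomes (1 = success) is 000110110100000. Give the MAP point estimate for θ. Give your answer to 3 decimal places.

Prior: Beta(10, 12).
Data: 5 successes in 15 trials (from the sequence). The binomial likelihood contributes θ^5(1−θ)^10, so the posterior is Beta(10+5, 12+10) = Beta(15, 22).
For Beta(a, b) with a, b > 1 the mode is (a−1)/(a+b−2) = 14/35 ≈ 0.400.

θ̂_MAP = 0.400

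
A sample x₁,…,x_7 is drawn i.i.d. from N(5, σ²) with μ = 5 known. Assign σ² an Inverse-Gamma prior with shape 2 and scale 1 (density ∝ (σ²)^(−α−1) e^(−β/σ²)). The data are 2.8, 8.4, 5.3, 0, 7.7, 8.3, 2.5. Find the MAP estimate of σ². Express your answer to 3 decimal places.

σ̂²_MAP = 5.225

Sum of squared deviations about the known mean: SS = (2.8−5)² + (8.4−5)² + (5.3−5)² + (0−5)² + (7.7−5)² + (8.3−5)² + (2.5−5)² = 65.92.
The Normal likelihood contributes (σ²)^(−n/2) exp(−SS/(2σ²)), so the posterior is Inverse-Gamma(α + n/2, β + SS/2) = Inverse-Gamma(5.5, 33.96).
The mode of Inverse-Gamma(a, b) is b/(a+1) = 33.96/6.5 ≈ 5.225.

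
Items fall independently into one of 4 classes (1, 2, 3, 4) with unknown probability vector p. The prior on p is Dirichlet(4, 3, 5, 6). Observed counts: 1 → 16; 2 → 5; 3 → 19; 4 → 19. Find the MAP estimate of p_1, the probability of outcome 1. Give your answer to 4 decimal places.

MAP estimate: 0.2603

The posterior is Dirichlet(αᵢ + nᵢ) = Dirichlet(20, 8, 24, 25).
For a Dirichlet(a₁,…,a_K) with all aᵢ > 1, the mode has j-th component (aⱼ − 1)/(Σaᵢ − K).
Here Σaᵢ = 77 and K = 4, so p_1 = (20 − 1)/(77 − 4) = 19/73 ≈ 0.2603.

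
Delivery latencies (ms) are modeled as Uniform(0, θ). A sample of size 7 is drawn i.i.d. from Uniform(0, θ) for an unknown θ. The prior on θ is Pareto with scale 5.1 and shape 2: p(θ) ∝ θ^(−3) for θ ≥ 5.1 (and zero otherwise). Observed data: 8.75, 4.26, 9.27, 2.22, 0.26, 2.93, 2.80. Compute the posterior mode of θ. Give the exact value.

θ̂_MAP = 9.27

The Uniform(0, θ) likelihood is θ^(−n) for θ ≥ max(xᵢ), zero otherwise. Here max(xᵢ) = 9.27.
Posterior ∝ θ^(−3) · θ^(−7) = θ^(−10) on θ ≥ max(5.1, 9.27) = 9.27.
This density is strictly decreasing in θ, so the posterior mode lies at the lower boundary of the support.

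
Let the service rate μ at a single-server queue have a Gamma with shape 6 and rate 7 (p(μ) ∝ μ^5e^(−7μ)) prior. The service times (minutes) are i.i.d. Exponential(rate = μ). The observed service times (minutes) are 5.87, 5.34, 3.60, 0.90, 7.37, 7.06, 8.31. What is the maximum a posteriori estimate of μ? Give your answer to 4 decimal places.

The Exponential(rate=μ) likelihood is ∝ μ^n e^(−μΣtᵢ). Here n = 7 and Σtᵢ = 5.87 + 5.34 + 3.60 + 0.90 + 7.37 + 7.06 + 8.31 = 38.45.
Posterior ∝ μ^5e^(−7μ) · μ^7e^(−38.45μ) = μ^12e^(−45.45μ), i.e. Gamma(13, 45.45).
Mode = (a−1)/b = 12/45.45 ≈ 0.2640.

μ̂_MAP = 0.2640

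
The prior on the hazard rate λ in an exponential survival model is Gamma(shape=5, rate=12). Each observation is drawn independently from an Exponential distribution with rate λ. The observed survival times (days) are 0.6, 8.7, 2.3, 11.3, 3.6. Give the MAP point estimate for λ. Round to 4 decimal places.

λ̂_MAP = 0.2338

The Exponential(rate=λ) likelihood is ∝ λ^n e^(−λΣtᵢ). Here n = 5 and Σtᵢ = 0.6 + 8.7 + 2.3 + 11.3 + 3.6 = 26.5.
Posterior ∝ λ^4e^(−12λ) · λ^5e^(−26.5λ) = λ^9e^(−38.5λ), i.e. Gamma(10, 38.5).
Mode = (a−1)/b = 9/38.5 ≈ 0.2338.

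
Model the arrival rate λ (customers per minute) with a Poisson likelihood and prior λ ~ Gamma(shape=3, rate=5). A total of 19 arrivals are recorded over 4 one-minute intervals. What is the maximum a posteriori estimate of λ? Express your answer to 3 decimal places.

λ̂_MAP = 2.333

Σxᵢ = 19, n = 4.
Posterior ∝ λ^2e^(−5λ) · λ^19e^(−4λ) = λ^21e^(−9λ), i.e. Gamma(shape=22, rate=9).
The mode of a Gamma(a, b) with a ≥ 1 (shape–rate) is (a−1)/b = 21/9 ≈ 2.333.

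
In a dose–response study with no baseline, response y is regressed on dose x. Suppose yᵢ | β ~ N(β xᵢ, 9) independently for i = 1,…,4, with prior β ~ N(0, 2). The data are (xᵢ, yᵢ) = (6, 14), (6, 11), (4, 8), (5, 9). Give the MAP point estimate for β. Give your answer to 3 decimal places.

β̂_MAP = 1.932

log p(β | y) = −Σ(yᵢ − βxᵢ)²/(2·9) − β²/(2·2) + const.
Setting the derivative to zero: Σxᵢ(yᵢ − βxᵢ)/9 − β/2 = 0, so β = Σxᵢyᵢ / (Σxᵢ² + σ²/τ²).
Σxᵢyᵢ = 6·14 + 6·11 + 4·8 + 5·9 = 227; Σxᵢ² = 113; σ²/τ² = 4.5.
β̂_MAP = 227 / (113 + 4.5) = 227/117.5 ≈ 1.932.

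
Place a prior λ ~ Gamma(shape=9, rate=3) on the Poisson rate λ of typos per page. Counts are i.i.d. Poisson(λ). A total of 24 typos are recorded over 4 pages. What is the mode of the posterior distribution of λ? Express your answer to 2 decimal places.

Σxᵢ = 24, n = 4.
Posterior ∝ λ^8e^(−3λ) · λ^24e^(−4λ) = λ^32e^(−7λ), i.e. Gamma(shape=33, rate=7).
The mode of a Gamma(a, b) with a ≥ 1 (shape–rate) is (a−1)/b = 32/7 ≈ 4.57.

λ̂_MAP = 4.57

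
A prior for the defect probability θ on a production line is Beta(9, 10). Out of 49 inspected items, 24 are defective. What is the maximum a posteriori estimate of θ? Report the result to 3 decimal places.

θ̂_MAP = 0.485

Prior: Beta(9, 10).
Data: 24 successes in 49 trials. The binomial likelihood contributes θ^24(1−θ)^25, so the posterior is Beta(9+24, 10+25) = Beta(33, 35).
For Beta(a, b) with a, b > 1 the mode is (a−1)/(a+b−2) = 32/66 ≈ 0.485.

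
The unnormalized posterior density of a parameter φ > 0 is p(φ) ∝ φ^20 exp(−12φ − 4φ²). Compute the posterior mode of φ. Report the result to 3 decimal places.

φ̂_MAP = 1.000

ℓ'(φ) = 20/φ − 12 − 8φ. Setting this to zero and multiplying by φ: 8φ² + 12φ − 20 = 0.
φ = (−12 + √(12² + 4·8·20)) / (2·8) = (−12 + √784) / 16 = (−12 + 28)/16 = 1.
ℓ''(φ) = −20/φ² − 8 < 0, confirming a maximum.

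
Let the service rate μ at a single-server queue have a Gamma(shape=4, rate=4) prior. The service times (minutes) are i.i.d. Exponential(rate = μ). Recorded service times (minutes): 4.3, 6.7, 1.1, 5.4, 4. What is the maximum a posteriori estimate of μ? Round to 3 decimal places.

μ̂_MAP = 0.314

The Exponential(rate=μ) likelihood is ∝ μ^n e^(−μΣtᵢ). Here n = 5 and Σtᵢ = 4.3 + 6.7 + 1.1 + 5.4 + 4 = 21.5.
Posterior ∝ μ^3e^(−4μ) · μ^5e^(−21.5μ) = μ^8e^(−25.5μ), i.e. Gamma(9, 25.5).
Mode = (a−1)/b = 8/25.5 ≈ 0.314.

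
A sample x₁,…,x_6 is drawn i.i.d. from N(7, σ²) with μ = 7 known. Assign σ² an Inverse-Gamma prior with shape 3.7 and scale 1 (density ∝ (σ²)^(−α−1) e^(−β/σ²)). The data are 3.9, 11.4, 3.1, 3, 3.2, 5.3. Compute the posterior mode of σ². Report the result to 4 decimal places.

σ̂²_MAP = 5.1630

Sum of squared deviations about the known mean: SS = (3.9−7)² + (11.4−7)² + (3.1−7)² + (3−7)² + (3.2−7)² + (5.3−7)² = 77.51.
The Normal likelihood contributes (σ²)^(−n/2) exp(−SS/(2σ²)), so the posterior is Inverse-Gamma(α + n/2, β + SS/2) = Inverse-Gamma(6.7, 39.755).
The mode of Inverse-Gamma(a, b) is b/(a+1) = 39.755/7.7 ≈ 5.1630.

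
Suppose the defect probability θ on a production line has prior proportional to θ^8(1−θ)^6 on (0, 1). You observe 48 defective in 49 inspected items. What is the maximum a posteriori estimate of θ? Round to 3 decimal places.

The prior density ∝ θ^8(1−θ)^6 is the kernel of Beta(9, 7).
Data: 48 successes in 49 trials. The binomial likelihood contributes θ^48(1−θ)^1, so the posterior is Beta(9+48, 7+1) = Beta(57, 8).
For Beta(a, b) with a, b > 1 the mode is (a−1)/(a+b−2) = 56/63 ≈ 0.889.

θ̂_MAP = 0.889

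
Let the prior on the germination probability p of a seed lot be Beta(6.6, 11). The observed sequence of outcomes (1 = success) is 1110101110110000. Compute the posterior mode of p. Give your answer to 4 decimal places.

Prior: Beta(6.6, 11).
Data: 9 successes in 16 trials (from the sequence). The binomial likelihood contributes p^9(1−p)^7, so the posterior is Beta(6.6+9, 11+7) = Beta(15.6, 18).
For Beta(a, b) with a, b > 1 the mode is (a−1)/(a+b−2) = 14.6/31.6 ≈ 0.4620.

p̂_MAP = 0.4620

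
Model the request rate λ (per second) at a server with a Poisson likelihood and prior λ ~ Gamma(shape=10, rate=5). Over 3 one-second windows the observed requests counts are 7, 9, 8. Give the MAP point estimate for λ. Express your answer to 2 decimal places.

λ̂_MAP = 4.13

Σxᵢ = 7+9+8 = 24, with n = 3.
Posterior ∝ λ^9e^(−5λ) · λ^24e^(−3λ) = λ^33e^(−8λ), i.e. Gamma(shape=34, rate=8).
The mode of a Gamma(a, b) with a ≥ 1 (shape–rate) is (a−1)/b = 33/8 ≈ 4.13.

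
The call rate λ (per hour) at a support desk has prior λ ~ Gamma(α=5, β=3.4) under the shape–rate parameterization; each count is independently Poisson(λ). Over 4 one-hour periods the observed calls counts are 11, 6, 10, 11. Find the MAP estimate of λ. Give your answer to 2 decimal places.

Σxᵢ = 11+6+10+11 = 38, with n = 4.
Posterior ∝ λ^4e^(−3.4λ) · λ^38e^(−4λ) = λ^42e^(−7.4λ), i.e. Gamma(shape=43, rate=7.4).
The mode of a Gamma(a, b) with a ≥ 1 (shape–rate) is (a−1)/b = 42/7.4 ≈ 5.68.

λ̂_MAP = 5.68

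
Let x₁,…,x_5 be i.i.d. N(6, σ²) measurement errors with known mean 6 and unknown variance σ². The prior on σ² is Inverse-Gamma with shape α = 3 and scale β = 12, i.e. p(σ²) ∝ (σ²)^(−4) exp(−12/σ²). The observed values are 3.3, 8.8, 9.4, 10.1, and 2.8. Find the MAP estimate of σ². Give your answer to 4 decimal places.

σ̂²_MAP = 5.9800

Sum of squared deviations about the known mean: SS = (3.3−6)² + (8.8−6)² + (9.4−6)² + (10.1−6)² + (2.8−6)² = 53.74.
The Normal likelihood contributes (σ²)^(−n/2) exp(−SS/(2σ²)), so the posterior is Inverse-Gamma(α + n/2, β + SS/2) = Inverse-Gamma(5.5, 38.87).
The mode of Inverse-Gamma(a, b) is b/(a+1) = 38.87/6.5 ≈ 5.9800.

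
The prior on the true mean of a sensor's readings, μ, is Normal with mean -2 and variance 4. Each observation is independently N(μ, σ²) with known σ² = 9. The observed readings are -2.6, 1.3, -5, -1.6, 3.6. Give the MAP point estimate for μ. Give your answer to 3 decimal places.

μ̂_MAP = -1.214

n = 5; x̄ = ((-2.6) + 1.3 + (-5) + (-1.6) + 3.6)/5 = -4.3/5 = -0.86.
For a Normal prior and Normal likelihood with known variance, the posterior is Normal; its mode equals its mean, the precision-weighted average.
Prior precision 1/σ₀² = 1/4 = 0.25; data precision n/σ² = 5/9.
μ̂ = (0.25·(-2) + (5/9)·(-0.86)) / (0.25 + 5/9) = (-44/45)/(29/36) = -176/145 ≈ -1.214.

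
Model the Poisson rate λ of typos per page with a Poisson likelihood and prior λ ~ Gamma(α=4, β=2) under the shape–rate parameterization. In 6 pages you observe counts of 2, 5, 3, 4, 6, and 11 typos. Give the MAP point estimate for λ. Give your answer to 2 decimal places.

Σxᵢ = 2+5+3+4+6+11 = 31, with n = 6.
Posterior ∝ λ^3e^(−2λ) · λ^31e^(−6λ) = λ^34e^(−8λ), i.e. Gamma(shape=35, rate=8).
The mode of a Gamma(a, b) with a ≥ 1 (shape–rate) is (a−1)/b = 34/8 ≈ 4.25.

λ̂_MAP = 4.25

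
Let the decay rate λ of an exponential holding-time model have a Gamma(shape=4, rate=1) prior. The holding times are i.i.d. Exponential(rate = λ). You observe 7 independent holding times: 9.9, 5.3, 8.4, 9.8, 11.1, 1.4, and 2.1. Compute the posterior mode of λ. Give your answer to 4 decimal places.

The Exponential(rate=λ) likelihood is ∝ λ^n e^(−λΣtᵢ). Here n = 7 and Σtᵢ = 9.9 + 5.3 + 8.4 + 9.8 + 11.1 + 1.4 + 2.1 = 48.
Posterior ∝ λ^3e^(−1λ) · λ^7e^(−48λ) = λ^10e^(−49λ), i.e. Gamma(11, 49).
Mode = (a−1)/b = 10/49 ≈ 0.2041.

λ̂_MAP = 0.2041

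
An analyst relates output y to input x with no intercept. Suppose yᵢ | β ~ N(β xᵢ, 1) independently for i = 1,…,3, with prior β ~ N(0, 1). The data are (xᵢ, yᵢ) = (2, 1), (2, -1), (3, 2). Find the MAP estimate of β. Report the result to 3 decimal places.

β̂_MAP = 0.333

log p(β | y) = −Σ(yᵢ − βxᵢ)²/(2·1) − β²/(2·1) + const.
Setting the derivative to zero: Σxᵢ(yᵢ − βxᵢ)/1 − β/1 = 0, so β = Σxᵢyᵢ / (Σxᵢ² + σ²/τ²).
Σxᵢyᵢ = 2·1 + 2·(-1) + 3·2 = 6; Σxᵢ² = 17; σ²/τ² = 1.
β̂_MAP = 6 / (17 + 1) = 6/18 ≈ 0.333.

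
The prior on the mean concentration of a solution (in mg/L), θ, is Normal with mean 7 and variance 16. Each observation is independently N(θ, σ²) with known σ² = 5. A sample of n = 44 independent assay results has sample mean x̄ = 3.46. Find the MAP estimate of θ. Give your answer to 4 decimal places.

n = 44, x̄ = 3.46.
For a Normal prior and Normal likelihood with known variance, the posterior is Normal; its mode equals its mean, the precision-weighted average.
Prior precision 1/σ₀² = 1/16 = 0.0625; data precision n/σ² = 44/5 = 8.8.
θ̂ = (0.0625·7 + 8.8·3.46) / (0.0625 + 8.8) = 30.8855/8.8625 = 61771/17725 ≈ 3.4850.

θ̂_MAP = 3.4850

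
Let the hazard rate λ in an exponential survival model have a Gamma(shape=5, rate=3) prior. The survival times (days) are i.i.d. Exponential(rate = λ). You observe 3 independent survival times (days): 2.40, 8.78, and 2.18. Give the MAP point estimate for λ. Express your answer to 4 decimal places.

The Exponential(rate=λ) likelihood is ∝ λ^n e^(−λΣtᵢ). Here n = 3 and Σtᵢ = 2.40 + 8.78 + 2.18 = 13.36.
Posterior ∝ λ^4e^(−3λ) · λ^3e^(−13.36λ) = λ^7e^(−16.36λ), i.e. Gamma(8, 16.36).
Mode = (a−1)/b = 7/16.36 ≈ 0.4279.

λ̂_MAP = 0.4279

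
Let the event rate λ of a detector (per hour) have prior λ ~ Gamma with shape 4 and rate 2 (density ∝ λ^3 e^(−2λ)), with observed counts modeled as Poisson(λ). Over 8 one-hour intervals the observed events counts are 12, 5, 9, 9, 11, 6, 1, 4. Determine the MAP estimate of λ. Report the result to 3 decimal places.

λ̂_MAP = 6.000

Σxᵢ = 12+5+9+9+11+6+1+4 = 57, with n = 8.
Posterior ∝ λ^3e^(−2λ) · λ^57e^(−8λ) = λ^60e^(−10λ), i.e. Gamma(shape=61, rate=10).
The mode of a Gamma(a, b) with a ≥ 1 (shape–rate) is (a−1)/b = 60/10 ≈ 6.000.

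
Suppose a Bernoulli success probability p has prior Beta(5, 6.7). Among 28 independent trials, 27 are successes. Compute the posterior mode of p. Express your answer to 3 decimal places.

Prior: Beta(5, 6.7).
Data: 27 successes in 28 trials. The binomial likelihood contributes p^27(1−p)^1, so the posterior is Beta(5+27, 6.7+1) = Beta(32, 7.7).
For Beta(a, b) with a, b > 1 the mode is (a−1)/(a+b−2) = 31/37.7 ≈ 0.822.

p̂_MAP = 0.822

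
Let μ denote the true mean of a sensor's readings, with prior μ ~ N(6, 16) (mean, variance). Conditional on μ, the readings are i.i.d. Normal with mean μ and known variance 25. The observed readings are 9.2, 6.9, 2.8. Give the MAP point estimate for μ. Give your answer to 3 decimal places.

μ̂_MAP = 6.197

n = 3; x̄ = (9.2 + 6.9 + 2.8)/3 = 18.9/3 = 6.3.
For a Normal prior and Normal likelihood with known variance, the posterior is Normal; its mode equals its mean, the precision-weighted average.
Prior precision 1/σ₀² = 1/16 = 0.0625; data precision n/σ² = 3/25 = 0.12.
μ̂ = (0.0625·6 + 0.12·6.3) / (0.0625 + 0.12) = 1.131/0.1825 = 2262/365 ≈ 6.197.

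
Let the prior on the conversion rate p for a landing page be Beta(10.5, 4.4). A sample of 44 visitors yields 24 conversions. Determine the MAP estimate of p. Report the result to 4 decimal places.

Prior: Beta(10.5, 4.4).
Data: 24 successes in 44 trials. The binomial likelihood contributes p^24(1−p)^20, so the posterior is Beta(10.5+24, 4.4+20) = Beta(34.5, 24.4).
For Beta(a, b) with a, b > 1 the mode is (a−1)/(a+b−2) = 33.5/56.9 ≈ 0.5888.

p̂_MAP = 0.5888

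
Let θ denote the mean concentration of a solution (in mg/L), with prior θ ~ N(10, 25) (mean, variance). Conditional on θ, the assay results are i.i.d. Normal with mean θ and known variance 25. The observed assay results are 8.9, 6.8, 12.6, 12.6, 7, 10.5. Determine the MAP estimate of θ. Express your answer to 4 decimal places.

n = 6; x̄ = (8.9 + 6.8 + 12.6 + 12.6 + 7 + 10.5)/6 = 58.4/6 = 146/15 ≈ 9.7333.
For a Normal prior and Normal likelihood with known variance, the posterior is Normal; its mode equals its mean, the precision-weighted average.
Prior precision 1/σ₀² = 1/25 = 0.04; data precision n/σ² = 6/25 = 0.24.
θ̂ = (0.04·10 + 0.24·(146/15)) / (0.04 + 0.24) = 2.736/0.28 = 342/35 ≈ 9.7714.

θ̂_MAP = 9.7714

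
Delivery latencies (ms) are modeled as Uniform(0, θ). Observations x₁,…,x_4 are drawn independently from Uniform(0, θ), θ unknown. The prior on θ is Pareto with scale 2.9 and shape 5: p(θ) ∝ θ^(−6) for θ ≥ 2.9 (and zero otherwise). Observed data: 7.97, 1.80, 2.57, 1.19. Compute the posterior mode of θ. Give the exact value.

θ̂_MAP = 7.97

The Uniform(0, θ) likelihood is θ^(−n) for θ ≥ max(xᵢ), zero otherwise. Here max(xᵢ) = 7.97.
Posterior ∝ θ^(−6) · θ^(−4) = θ^(−10) on θ ≥ max(2.9, 7.97) = 7.97.
This density is strictly decreasing in θ, so the posterior mode lies at the lower boundary of the support.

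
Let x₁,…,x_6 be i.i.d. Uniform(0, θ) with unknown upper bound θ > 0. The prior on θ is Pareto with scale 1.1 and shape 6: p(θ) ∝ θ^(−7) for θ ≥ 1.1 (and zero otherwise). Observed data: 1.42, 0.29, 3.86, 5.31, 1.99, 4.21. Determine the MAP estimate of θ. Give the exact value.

The Uniform(0, θ) likelihood is θ^(−n) for θ ≥ max(xᵢ), zero otherwise. Here max(xᵢ) = 5.31.
Posterior ∝ θ^(−7) · θ^(−6) = θ^(−13) on θ ≥ max(1.1, 5.31) = 5.31.
This density is strictly decreasing in θ, so the posterior mode lies at the lower boundary of the support.

θ̂_MAP = 5.31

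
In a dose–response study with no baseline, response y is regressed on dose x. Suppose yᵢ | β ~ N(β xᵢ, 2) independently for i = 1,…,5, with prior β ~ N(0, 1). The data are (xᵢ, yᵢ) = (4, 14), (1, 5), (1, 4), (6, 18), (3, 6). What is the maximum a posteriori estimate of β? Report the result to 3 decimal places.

β̂_MAP = 2.938

log p(β | y) = −Σ(yᵢ − βxᵢ)²/(2·2) − β²/(2·1) + const.
Setting the derivative to zero: Σxᵢ(yᵢ − βxᵢ)/2 − β/1 = 0, so β = Σxᵢyᵢ / (Σxᵢ² + σ²/τ²).
Σxᵢyᵢ = 4·14 + 1·5 + 1·4 + 6·18 + 3·6 = 191; Σxᵢ² = 63; σ²/τ² = 2.
β̂_MAP = 191 / (63 + 2) = 191/65 ≈ 2.938.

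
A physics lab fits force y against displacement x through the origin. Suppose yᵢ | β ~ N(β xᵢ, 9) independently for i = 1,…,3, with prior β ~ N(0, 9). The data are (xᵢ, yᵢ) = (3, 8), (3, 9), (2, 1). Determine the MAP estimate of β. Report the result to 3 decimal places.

log p(β | y) = −Σ(yᵢ − βxᵢ)²/(2·9) − β²/(2·9) + const.
Setting the derivative to zero: Σxᵢ(yᵢ − βxᵢ)/9 − β/9 = 0, so β = Σxᵢyᵢ / (Σxᵢ² + σ²/τ²).
Σxᵢyᵢ = 3·8 + 3·9 + 2·1 = 53; Σxᵢ² = 22; σ²/τ² = 1.
β̂_MAP = 53 / (22 + 1) = 53/23 ≈ 2.304.

β̂_MAP = 2.304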